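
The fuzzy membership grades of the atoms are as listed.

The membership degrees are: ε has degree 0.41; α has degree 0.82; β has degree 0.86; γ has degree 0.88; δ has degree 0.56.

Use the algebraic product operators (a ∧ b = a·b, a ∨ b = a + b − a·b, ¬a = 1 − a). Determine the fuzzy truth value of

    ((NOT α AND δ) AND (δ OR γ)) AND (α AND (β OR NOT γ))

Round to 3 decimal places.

0.069

NOT α = 1 − 0.8200 = 0.1800
NOT α AND δ = a·b on (0.1800, 0.5600) = 0.1008
δ OR γ = a + b − a·b on (0.5600, 0.8800) = 0.9472
(NOT α AND δ) AND (δ OR γ) = a·b on (0.1008, 0.9472) = 0.0955
NOT γ = 1 − 0.8800 = 0.1200
β OR NOT γ = a + b − a·b on (0.8600, 0.1200) = 0.8768
α AND (β OR NOT γ) = a·b on (0.8200, 0.8768) = 0.7190
((NOT α AND δ) AND (δ OR γ)) AND (α AND (β OR NOT γ)) = a·b on (0.0955, 0.7190) = 0.0686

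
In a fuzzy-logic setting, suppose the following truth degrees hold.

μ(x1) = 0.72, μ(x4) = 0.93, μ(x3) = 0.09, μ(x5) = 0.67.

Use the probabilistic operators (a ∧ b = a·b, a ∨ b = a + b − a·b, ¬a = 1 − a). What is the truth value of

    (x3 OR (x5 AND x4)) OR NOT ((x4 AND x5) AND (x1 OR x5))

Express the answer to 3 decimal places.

x5 AND x4 = a·b on (0.6700, 0.9300) = 0.6231
x3 OR (x5 AND x4) = a + b − a·b on (0.0900, 0.6231) = 0.6570
x4 AND x5 = a·b on (0.9300, 0.6700) = 0.6231
x1 OR x5 = a + b − a·b on (0.7200, 0.6700) = 0.9076
(x4 AND x5) AND (x1 OR x5) = a·b on (0.6231, 0.9076) = 0.5655
NOT ((x4 AND x5) AND (x1 OR x5)) = 1 − 0.5655 = 0.4345
(x3 OR (x5 AND x4)) OR NOT ((x4 AND x5) AND (x1 OR x5)) = a + b − a·b on (0.6570, 0.4345) = 0.8060

0.806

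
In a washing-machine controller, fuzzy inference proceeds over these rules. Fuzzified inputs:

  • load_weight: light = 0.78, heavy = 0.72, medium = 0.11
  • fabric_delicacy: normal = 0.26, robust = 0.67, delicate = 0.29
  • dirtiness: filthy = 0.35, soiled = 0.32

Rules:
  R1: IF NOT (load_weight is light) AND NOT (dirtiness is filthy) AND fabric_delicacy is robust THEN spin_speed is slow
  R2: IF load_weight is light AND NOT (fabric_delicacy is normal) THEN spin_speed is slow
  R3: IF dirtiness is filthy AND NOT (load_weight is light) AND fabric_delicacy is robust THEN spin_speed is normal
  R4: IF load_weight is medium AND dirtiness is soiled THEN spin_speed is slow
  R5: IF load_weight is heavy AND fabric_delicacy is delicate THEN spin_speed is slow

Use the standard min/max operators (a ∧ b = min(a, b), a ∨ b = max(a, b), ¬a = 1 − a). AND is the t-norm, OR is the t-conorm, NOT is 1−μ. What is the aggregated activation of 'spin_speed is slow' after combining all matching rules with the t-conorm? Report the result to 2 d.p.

0.74

R1: ¬light=1−0.78=0.22, ¬filthy=1−0.35=0.65, robust=0.67; AND[min(a, b)] → w = 0.22
R2: light=0.78, ¬normal=1−0.26=0.74; AND[min(a, b)] → w = 0.74
R3: filthy=0.35, ¬light=1−0.78=0.22, robust=0.67; AND[min(a, b)] → w = 0.22
R4: medium=0.11, soiled=0.32; AND[min(a, b)] → w = 0.11
R5: heavy=0.72, delicate=0.29; AND[min(a, b)] → w = 0.29
Rules with consequent 'slow': {R1, R2, R4, R5} → strengths 0.22, 0.74, 0.11, 0.29
Aggregate via t-conorm [max(a, b)]: 0.74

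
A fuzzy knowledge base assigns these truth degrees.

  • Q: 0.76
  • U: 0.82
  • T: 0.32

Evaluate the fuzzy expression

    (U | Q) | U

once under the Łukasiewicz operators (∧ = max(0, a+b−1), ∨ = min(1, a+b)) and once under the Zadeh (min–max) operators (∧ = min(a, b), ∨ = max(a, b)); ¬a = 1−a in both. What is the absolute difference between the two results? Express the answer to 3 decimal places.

Under Łukasiewicz:
  U | Q = min(1, a+b) on (0.82, 0.76) = 1.00
  (U | Q) | U = min(1, a+b) on (1.00, 0.82) = 1.00
  → value = 1.0000
Under Zadeh (min–max):
  U | Q = max(a, b) on (0.82, 0.76) = 0.82
  (U | Q) | U = max(a, b) on (0.82, 0.82) = 0.82
  → value = 0.8200
|1.0000 − 0.8200| = 0.180

0.180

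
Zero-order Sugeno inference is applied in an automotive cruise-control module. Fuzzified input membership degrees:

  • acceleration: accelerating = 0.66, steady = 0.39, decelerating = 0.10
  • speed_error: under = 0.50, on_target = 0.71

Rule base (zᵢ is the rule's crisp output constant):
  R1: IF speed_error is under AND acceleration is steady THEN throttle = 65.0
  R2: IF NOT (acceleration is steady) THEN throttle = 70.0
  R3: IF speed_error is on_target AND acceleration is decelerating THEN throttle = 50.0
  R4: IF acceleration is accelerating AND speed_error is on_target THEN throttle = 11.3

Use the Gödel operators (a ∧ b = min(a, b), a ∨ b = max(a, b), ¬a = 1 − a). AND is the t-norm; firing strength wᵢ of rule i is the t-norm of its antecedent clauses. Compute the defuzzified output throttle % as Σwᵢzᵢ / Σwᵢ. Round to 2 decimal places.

45.74

R1 (z=65.0): under=0.50, steady=0.39; AND[min(a, b)] → w = 0.39
R2 (z=70.0): ¬steady=1−0.39=0.61 → w = 0.61
R3 (z=50.0): on_target=0.71, decelerating=0.10; AND[min(a, b)] → w = 0.10
R4 (z=11.3): accelerating=0.66, on_target=0.71; AND[min(a, b)] → w = 0.66
Weighted average = (0.39·65.0 + 0.61·70.0 + 0.10·50.0 + 0.66·11.3) / (0.39 + 0.61 + 0.10 + 0.66)
  = 80.5080 / 1.7600 = 45.74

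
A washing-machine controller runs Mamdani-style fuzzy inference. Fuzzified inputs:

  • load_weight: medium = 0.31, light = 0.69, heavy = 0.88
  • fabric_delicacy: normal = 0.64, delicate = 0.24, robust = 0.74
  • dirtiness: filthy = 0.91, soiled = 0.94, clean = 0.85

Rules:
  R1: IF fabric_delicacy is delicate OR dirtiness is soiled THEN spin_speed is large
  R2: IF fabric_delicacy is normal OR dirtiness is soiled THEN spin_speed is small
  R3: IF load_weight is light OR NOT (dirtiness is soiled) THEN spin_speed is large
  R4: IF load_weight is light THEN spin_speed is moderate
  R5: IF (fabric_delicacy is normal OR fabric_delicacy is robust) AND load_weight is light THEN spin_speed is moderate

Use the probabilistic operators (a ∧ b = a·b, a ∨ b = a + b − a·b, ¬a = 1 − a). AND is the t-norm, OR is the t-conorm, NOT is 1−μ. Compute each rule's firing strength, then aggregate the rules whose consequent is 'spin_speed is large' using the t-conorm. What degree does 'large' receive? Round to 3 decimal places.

R1: delicate=0.24, soiled=0.94; OR[a + b − a·b] → w = 0.9544
R2: normal=0.64, soiled=0.94; OR[a + b − a·b] → w = 0.9784
R3: light=0.69, ¬soiled=1−0.94=0.06; OR[a + b − a·b] → w = 0.7086
R4: light=0.69 → w = 0.6900
R5: (normal=0.64 OR robust=0.74) = 0.9064; AND[a·b] with light=0.69 → w = 0.6254
Rules with consequent 'large': {R1, R3} → strengths 0.9544, 0.7086
Aggregate via t-conorm [a + b − a·b]: 0.9867

0.987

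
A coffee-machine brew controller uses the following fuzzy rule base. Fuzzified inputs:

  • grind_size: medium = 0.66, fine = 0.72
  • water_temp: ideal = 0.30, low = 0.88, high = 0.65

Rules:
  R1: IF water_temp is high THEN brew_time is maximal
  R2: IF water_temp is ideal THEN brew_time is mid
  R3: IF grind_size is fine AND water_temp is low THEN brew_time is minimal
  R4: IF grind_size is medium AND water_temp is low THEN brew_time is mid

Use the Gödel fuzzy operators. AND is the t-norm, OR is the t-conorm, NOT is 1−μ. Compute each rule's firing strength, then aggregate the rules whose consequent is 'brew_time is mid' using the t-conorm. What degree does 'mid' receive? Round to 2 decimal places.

0.66

R1: high=0.65 → w = 0.65
R2: ideal=0.30 → w = 0.30
R3: fine=0.72, low=0.88; AND[min(a, b)] → w = 0.72
R4: medium=0.66, low=0.88; AND[min(a, b)] → w = 0.66
Rules with consequent 'mid': {R2, R4} → strengths 0.30, 0.66
Aggregate via t-conorm [max(a, b)]: 0.66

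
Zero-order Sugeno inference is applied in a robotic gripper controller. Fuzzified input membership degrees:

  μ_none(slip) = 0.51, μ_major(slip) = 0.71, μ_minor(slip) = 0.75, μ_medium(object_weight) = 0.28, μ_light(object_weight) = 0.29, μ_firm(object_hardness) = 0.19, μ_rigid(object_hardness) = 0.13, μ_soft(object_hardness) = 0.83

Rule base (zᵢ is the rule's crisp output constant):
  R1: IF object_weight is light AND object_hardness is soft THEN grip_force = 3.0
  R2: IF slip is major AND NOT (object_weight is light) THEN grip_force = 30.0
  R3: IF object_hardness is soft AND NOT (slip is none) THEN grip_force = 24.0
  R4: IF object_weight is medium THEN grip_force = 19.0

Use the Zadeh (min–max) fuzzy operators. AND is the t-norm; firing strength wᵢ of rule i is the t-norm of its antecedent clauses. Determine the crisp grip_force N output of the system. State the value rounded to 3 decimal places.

22.175

R1 (z=3.0): light=0.29, soft=0.83; AND[min(a, b)] → w = 0.29
R2 (z=30.0): major=0.71, ¬light=1−0.29=0.71; AND[min(a, b)] → w = 0.71
R3 (z=24.0): soft=0.83, ¬none=1−0.51=0.49; AND[min(a, b)] → w = 0.49
R4 (z=19.0): medium=0.28 → w = 0.28
Weighted average = (0.29·3.0 + 0.71·30.0 + 0.49·24.0 + 0.28·19.0) / (0.29 + 0.71 + 0.49 + 0.28)
  = 39.2500 / 1.7700 = 22.175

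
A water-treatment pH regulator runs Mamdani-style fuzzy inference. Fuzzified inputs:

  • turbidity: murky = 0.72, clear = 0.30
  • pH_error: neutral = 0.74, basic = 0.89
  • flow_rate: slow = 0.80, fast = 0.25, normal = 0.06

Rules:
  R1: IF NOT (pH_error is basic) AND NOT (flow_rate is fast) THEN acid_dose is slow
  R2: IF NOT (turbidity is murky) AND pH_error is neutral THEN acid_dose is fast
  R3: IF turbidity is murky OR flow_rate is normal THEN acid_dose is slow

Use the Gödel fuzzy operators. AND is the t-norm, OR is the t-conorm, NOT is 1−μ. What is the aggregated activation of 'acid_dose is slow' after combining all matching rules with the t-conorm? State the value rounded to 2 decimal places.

R1: ¬basic=1−0.89=0.11, ¬fast=1−0.25=0.75; AND[min(a, b)] → w = 0.11
R2: ¬murky=1−0.72=0.28, neutral=0.74; AND[min(a, b)] → w = 0.28
R3: murky=0.72, normal=0.06; OR[max(a, b)] → w = 0.72
Rules with consequent 'slow': {R1, R3} → strengths 0.11, 0.72
Aggregate via t-conorm [max(a, b)]: 0.72

0.72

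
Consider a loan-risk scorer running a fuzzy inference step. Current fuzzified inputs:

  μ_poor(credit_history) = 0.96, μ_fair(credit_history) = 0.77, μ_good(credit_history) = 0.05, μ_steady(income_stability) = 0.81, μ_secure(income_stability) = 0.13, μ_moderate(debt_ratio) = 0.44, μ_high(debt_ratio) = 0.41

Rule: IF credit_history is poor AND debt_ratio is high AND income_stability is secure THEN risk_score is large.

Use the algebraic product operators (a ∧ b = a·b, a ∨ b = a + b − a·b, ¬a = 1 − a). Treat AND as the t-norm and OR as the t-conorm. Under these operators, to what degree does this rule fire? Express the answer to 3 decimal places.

0.051

firing strength: poor=0.96, high=0.41, secure=0.13; AND[a·b] → w = 0.0512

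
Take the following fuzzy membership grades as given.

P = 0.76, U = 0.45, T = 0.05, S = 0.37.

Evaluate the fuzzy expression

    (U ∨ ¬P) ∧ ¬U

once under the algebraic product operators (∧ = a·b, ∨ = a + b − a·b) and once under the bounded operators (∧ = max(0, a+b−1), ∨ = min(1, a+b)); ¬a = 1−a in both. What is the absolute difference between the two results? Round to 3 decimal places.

Under algebraic product:
  ¬P = 1 − 0.7600 = 0.2400
  U ∨ ¬P = a + b − a·b on (0.4500, 0.2400) = 0.5820
  ¬U = 1 − 0.4500 = 0.5500
  (U ∨ ¬P) ∧ ¬U = a·b on (0.5820, 0.5500) = 0.3201
  → value = 0.3201
Under bounded:
  ¬P = 1 − 0.76 = 0.24
  U ∨ ¬P = min(1, a+b) on (0.45, 0.24) = 0.69
  ¬U = 1 − 0.45 = 0.55
  (U ∨ ¬P) ∧ ¬U = max(0, a+b−1) on (0.69, 0.55) = 0.24
  → value = 0.2400
|0.3201 − 0.2400| = 0.080

0.080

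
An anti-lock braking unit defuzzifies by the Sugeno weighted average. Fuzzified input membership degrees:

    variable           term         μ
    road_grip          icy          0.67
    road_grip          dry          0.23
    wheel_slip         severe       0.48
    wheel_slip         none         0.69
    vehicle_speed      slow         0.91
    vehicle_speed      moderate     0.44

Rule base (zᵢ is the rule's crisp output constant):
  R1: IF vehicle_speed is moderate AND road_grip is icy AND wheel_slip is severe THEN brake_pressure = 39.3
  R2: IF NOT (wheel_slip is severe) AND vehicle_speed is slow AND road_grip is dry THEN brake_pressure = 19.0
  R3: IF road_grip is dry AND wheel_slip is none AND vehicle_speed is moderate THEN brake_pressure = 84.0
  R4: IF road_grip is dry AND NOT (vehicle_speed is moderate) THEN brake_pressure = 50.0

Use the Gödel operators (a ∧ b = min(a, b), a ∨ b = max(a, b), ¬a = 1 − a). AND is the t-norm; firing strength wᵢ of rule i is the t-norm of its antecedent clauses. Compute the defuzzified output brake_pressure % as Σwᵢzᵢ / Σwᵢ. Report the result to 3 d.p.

46.444

R1 (z=39.3): moderate=0.44, icy=0.67, severe=0.48; AND[min(a, b)] → w = 0.44
R2 (z=19.0): ¬severe=1−0.48=0.52, slow=0.91, dry=0.23; AND[min(a, b)] → w = 0.23
R3 (z=84.0): dry=0.23, none=0.69, moderate=0.44; AND[min(a, b)] → w = 0.23
R4 (z=50.0): dry=0.23, ¬moderate=1−0.44=0.56; AND[min(a, b)] → w = 0.23
Weighted average = (0.44·39.3 + 0.23·19.0 + 0.23·84.0 + 0.23·50.0) / (0.44 + 0.23 + 0.23 + 0.23)
  = 52.4820 / 1.1300 = 46.444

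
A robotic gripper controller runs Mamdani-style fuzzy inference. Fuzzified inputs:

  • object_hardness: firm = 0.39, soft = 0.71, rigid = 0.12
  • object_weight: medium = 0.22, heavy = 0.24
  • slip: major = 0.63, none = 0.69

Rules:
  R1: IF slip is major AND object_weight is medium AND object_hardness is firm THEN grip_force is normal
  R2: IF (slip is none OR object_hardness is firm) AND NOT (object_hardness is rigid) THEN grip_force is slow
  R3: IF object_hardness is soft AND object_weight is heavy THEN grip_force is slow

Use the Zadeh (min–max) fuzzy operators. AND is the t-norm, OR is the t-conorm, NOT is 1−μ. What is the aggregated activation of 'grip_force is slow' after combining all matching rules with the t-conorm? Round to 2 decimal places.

0.69

R1: major=0.63, medium=0.22, firm=0.39; AND[min(a, b)] → w = 0.22
R2: (none=0.69 OR firm=0.39) = 0.69; AND[min(a, b)] with ¬rigid=1−0.12=0.88 → w = 0.69
R3: soft=0.71, heavy=0.24; AND[min(a, b)] → w = 0.24
Rules with consequent 'slow': {R2, R3} → strengths 0.69, 0.24
Aggregate via t-conorm [max(a, b)]: 0.69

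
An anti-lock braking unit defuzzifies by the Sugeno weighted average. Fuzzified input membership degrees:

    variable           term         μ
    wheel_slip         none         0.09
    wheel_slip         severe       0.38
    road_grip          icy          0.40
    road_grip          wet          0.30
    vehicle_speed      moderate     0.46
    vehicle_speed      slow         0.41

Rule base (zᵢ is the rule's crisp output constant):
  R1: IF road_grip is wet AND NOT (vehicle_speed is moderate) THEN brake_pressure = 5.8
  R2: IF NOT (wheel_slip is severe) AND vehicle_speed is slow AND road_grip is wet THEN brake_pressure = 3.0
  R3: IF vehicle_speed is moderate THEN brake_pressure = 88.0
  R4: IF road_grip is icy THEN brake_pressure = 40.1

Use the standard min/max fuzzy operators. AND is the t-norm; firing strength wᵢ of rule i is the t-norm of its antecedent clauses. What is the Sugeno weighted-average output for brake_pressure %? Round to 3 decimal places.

R1 (z=5.8): wet=0.30, ¬moderate=1−0.46=0.54; AND[min(a, b)] → w = 0.30
R2 (z=3.0): ¬severe=1−0.38=0.62, slow=0.41, wet=0.30; AND[min(a, b)] → w = 0.30
R3 (z=88.0): moderate=0.46 → w = 0.46
R4 (z=40.1): icy=0.40 → w = 0.40
Weighted average = (0.30·5.8 + 0.30·3.0 + 0.46·88.0 + 0.40·40.1) / (0.30 + 0.30 + 0.46 + 0.40)
  = 59.1600 / 1.4600 = 40.521

40.521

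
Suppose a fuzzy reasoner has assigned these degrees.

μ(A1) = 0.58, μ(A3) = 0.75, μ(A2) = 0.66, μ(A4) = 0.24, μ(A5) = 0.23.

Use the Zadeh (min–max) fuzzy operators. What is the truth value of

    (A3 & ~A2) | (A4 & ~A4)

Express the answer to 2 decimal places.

0.34

~A2 = 1 − 0.66 = 0.34
A3 & ~A2 = min(a, b) on (0.75, 0.34) = 0.34
~A4 = 1 − 0.24 = 0.76
A4 & ~A4 = min(a, b) on (0.24, 0.76) = 0.24
(A3 & ~A2) | (A4 & ~A4) = max(a, b) on (0.34, 0.24) = 0.34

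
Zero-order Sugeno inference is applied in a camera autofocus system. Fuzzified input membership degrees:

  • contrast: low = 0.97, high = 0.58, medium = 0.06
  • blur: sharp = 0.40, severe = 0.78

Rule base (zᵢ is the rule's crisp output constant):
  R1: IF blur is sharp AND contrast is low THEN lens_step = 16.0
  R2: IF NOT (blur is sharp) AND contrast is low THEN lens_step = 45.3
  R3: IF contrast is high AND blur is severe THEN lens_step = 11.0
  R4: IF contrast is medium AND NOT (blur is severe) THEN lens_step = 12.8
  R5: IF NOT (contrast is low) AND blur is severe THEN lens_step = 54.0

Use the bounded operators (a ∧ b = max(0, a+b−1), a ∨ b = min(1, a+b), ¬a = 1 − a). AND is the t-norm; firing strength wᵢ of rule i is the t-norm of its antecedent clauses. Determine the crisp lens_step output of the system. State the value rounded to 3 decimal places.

27.462

R1 (z=16.0): sharp=0.40, low=0.97; AND[max(0, a+b−1)] → w = 0.37
R2 (z=45.3): ¬sharp=1−0.40=0.60, low=0.97; AND[max(0, a+b−1)] → w = 0.57
R3 (z=11.0): high=0.58, severe=0.78; AND[max(0, a+b−1)] → w = 0.36
R4 (z=12.8): medium=0.06, ¬severe=1−0.78=0.22; AND[max(0, a+b−1)] → w = 0.00
R5 (z=54.0): ¬low=1−0.97=0.03, severe=0.78; AND[max(0, a+b−1)] → w = 0.00
Weighted average = (0.37·16.0 + 0.57·45.3 + 0.36·11.0 + 0.00·12.8 + 0.00·54.0) / (0.37 + 0.57 + 0.36 + 0.00 + 0.00)
  = 35.7010 / 1.3000 = 27.462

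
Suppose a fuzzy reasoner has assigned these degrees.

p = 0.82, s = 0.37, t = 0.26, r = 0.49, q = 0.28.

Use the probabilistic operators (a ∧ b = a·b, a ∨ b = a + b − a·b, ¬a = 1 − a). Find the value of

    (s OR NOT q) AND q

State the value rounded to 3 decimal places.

NOT q = 1 − 0.2800 = 0.7200
s OR NOT q = a + b − a·b on (0.3700, 0.7200) = 0.8236
(s OR NOT q) AND q = a·b on (0.8236, 0.2800) = 0.2306

0.231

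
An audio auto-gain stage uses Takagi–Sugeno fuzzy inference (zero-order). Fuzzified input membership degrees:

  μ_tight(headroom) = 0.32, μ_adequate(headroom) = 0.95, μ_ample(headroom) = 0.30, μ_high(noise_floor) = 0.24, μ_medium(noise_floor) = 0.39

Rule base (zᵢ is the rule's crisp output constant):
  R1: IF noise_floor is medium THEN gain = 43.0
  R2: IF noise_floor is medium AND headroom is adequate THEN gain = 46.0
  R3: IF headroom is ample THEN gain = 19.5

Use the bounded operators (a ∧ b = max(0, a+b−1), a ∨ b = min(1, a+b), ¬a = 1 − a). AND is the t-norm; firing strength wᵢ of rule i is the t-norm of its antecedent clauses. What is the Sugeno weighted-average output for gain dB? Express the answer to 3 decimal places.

37.146

R1 (z=43.0): medium=0.39 → w = 0.39
R2 (z=46.0): medium=0.39, adequate=0.95; AND[max(0, a+b−1)] → w = 0.34
R3 (z=19.5): ample=0.30 → w = 0.30
Weighted average = (0.39·43.0 + 0.34·46.0 + 0.30·19.5) / (0.39 + 0.34 + 0.30)
  = 38.2600 / 1.0300 = 37.146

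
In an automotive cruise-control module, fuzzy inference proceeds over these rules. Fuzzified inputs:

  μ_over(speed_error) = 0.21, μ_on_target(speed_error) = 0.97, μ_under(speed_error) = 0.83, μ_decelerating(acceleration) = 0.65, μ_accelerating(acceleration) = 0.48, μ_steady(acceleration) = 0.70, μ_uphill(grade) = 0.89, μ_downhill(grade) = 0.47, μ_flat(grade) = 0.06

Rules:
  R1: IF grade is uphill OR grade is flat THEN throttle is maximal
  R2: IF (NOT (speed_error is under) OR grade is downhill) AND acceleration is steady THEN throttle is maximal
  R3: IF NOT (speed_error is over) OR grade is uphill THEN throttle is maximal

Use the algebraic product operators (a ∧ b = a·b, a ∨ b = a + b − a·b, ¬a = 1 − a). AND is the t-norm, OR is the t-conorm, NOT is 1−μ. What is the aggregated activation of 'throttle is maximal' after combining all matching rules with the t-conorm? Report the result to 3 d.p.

0.999

R1: uphill=0.89, flat=0.06; OR[a + b − a·b] → w = 0.8966
R2: (¬under=1−0.83=0.17 OR downhill=0.47) = 0.5601; AND[a·b] with steady=0.70 → w = 0.3921
R3: ¬over=1−0.21=0.79, uphill=0.89; OR[a + b − a·b] → w = 0.9769
Rules with consequent 'maximal': {R1, R2, R3} → strengths 0.8966, 0.3921, 0.9769
Aggregate via t-conorm [a + b − a·b]: 0.9985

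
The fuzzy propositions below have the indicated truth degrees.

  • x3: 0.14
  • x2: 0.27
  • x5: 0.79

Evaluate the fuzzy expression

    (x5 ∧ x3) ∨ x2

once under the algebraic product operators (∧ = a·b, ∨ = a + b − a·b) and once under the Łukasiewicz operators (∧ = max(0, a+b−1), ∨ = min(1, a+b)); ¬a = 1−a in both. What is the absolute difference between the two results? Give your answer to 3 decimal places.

0.081

Under algebraic product:
  x5 ∧ x3 = a·b on (0.7900, 0.1400) = 0.1106
  (x5 ∧ x3) ∨ x2 = a + b − a·b on (0.1106, 0.2700) = 0.3507
  → value = 0.3507
Under Łukasiewicz:
  x5 ∧ x3 = max(0, a+b−1) on (0.79, 0.14) = 0.00
  (x5 ∧ x3) ∨ x2 = min(1, a+b) on (0.00, 0.27) = 0.27
  → value = 0.2700
|0.3507 − 0.2700| = 0.081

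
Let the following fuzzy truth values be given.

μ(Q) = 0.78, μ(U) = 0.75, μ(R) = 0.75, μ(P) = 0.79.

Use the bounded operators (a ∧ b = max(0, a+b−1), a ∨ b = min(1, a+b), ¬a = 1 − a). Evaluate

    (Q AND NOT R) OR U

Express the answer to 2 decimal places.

NOT R = 1 − 0.75 = 0.25
Q AND NOT R = max(0, a+b−1) on (0.78, 0.25) = 0.03
(Q AND NOT R) OR U = min(1, a+b) on (0.03, 0.75) = 0.78

0.78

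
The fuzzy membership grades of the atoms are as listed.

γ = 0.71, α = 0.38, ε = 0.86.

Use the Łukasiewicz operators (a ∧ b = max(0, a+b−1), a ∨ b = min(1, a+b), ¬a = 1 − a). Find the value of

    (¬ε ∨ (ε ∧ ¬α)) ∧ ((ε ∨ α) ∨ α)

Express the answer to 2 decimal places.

¬ε = 1 − 0.86 = 0.14
¬α = 1 − 0.38 = 0.62
ε ∧ ¬α = max(0, a+b−1) on (0.86, 0.62) = 0.48
¬ε ∨ (ε ∧ ¬α) = min(1, a+b) on (0.14, 0.48) = 0.62
ε ∨ α = min(1, a+b) on (0.86, 0.38) = 1.00
(ε ∨ α) ∨ α = min(1, a+b) on (1.00, 0.38) = 1.00
(¬ε ∨ (ε ∧ ¬α)) ∧ ((ε ∨ α) ∨ α) = max(0, a+b−1) on (0.62, 1.00) = 0.62

0.62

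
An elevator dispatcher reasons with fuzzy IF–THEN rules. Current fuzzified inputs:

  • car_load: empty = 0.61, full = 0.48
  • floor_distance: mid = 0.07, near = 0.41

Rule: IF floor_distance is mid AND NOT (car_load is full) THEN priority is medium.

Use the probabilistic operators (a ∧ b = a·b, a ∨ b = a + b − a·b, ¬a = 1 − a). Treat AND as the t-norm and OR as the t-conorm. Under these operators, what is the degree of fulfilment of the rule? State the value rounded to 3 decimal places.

firing strength: mid=0.07, ¬full=1−0.48=0.52; AND[a·b] → w = 0.0364

0.036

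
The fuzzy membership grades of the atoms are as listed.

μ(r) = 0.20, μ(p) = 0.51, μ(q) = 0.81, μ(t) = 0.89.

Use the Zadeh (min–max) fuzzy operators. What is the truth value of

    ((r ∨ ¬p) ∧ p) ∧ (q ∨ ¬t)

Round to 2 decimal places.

¬p = 1 − 0.51 = 0.49
r ∨ ¬p = max(a, b) on (0.20, 0.49) = 0.49
(r ∨ ¬p) ∧ p = min(a, b) on (0.49, 0.51) = 0.49
¬t = 1 − 0.89 = 0.11
q ∨ ¬t = max(a, b) on (0.81, 0.11) = 0.81
((r ∨ ¬p) ∧ p) ∧ (q ∨ ¬t) = min(a, b) on (0.49, 0.81) = 0.49

0.49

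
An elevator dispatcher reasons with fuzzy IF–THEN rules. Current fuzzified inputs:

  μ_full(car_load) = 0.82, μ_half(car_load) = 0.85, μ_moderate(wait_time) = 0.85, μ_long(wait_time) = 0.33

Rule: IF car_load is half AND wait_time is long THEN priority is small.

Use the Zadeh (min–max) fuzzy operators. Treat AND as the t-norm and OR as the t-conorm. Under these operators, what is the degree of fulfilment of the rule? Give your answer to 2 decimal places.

0.33

firing strength: half=0.85, long=0.33; AND[min(a, b)] → w = 0.33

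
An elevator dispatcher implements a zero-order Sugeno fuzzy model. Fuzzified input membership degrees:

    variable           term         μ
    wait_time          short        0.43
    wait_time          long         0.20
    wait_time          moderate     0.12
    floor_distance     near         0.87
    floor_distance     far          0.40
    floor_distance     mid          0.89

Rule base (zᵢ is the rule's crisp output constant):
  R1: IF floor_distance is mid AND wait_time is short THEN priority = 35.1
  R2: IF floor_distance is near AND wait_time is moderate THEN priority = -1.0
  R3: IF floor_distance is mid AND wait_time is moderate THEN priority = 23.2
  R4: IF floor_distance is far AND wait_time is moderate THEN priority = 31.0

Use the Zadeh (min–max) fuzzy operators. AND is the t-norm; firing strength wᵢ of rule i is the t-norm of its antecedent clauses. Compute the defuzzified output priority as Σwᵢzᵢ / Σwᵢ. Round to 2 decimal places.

27.19

R1 (z=35.1): mid=0.89, short=0.43; AND[min(a, b)] → w = 0.43
R2 (z=-1.0): near=0.87, moderate=0.12; AND[min(a, b)] → w = 0.12
R3 (z=23.2): mid=0.89, moderate=0.12; AND[min(a, b)] → w = 0.12
R4 (z=31.0): far=0.40, moderate=0.12; AND[min(a, b)] → w = 0.12
Weighted average = (0.43·35.1 + 0.12·-1.0 + 0.12·23.2 + 0.12·31.0) / (0.43 + 0.12 + 0.12 + 0.12)
  = 21.4770 / 0.7900 = 27.19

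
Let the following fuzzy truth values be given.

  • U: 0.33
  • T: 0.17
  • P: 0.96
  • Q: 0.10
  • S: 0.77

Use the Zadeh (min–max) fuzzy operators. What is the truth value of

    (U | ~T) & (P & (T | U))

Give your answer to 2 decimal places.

~T = 1 − 0.17 = 0.83
U | ~T = max(a, b) on (0.33, 0.83) = 0.83
T | U = max(a, b) on (0.17, 0.33) = 0.33
P & (T | U) = min(a, b) on (0.96, 0.33) = 0.33
(U | ~T) & (P & (T | U)) = min(a, b) on (0.83, 0.33) = 0.33

0.33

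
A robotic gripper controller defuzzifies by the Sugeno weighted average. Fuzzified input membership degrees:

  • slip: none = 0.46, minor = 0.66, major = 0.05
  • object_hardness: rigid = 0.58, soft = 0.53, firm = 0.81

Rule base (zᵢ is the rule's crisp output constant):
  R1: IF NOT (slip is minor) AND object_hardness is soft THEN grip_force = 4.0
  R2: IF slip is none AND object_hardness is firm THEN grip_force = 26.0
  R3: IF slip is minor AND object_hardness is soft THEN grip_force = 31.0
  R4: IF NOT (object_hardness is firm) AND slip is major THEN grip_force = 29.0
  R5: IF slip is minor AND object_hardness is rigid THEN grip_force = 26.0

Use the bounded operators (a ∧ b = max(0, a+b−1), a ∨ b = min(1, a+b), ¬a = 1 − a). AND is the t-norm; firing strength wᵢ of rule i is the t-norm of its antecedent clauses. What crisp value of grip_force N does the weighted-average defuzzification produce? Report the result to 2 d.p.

R1 (z=4.0): ¬minor=1−0.66=0.34, soft=0.53; AND[max(0, a+b−1)] → w = 0.00
R2 (z=26.0): none=0.46, firm=0.81; AND[max(0, a+b−1)] → w = 0.27
R3 (z=31.0): minor=0.66, soft=0.53; AND[max(0, a+b−1)] → w = 0.19
R4 (z=29.0): ¬firm=1−0.81=0.19, major=0.05; AND[max(0, a+b−1)] → w = 0.00
R5 (z=26.0): minor=0.66, rigid=0.58; AND[max(0, a+b−1)] → w = 0.24
Weighted average = (0.00·4.0 + 0.27·26.0 + 0.19·31.0 + 0.00·29.0 + 0.24·26.0) / (0.00 + 0.27 + 0.19 + 0.00 + 0.24)
  = 19.1500 / 0.7000 = 27.36

27.36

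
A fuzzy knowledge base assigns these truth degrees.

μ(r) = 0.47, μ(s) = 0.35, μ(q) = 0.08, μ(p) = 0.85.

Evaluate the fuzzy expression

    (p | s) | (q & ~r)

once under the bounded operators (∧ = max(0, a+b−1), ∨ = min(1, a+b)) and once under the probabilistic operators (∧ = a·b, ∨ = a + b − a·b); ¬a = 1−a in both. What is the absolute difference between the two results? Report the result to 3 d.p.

Under bounded:
  p | s = min(1, a+b) on (0.85, 0.35) = 1.00
  ~r = 1 − 0.47 = 0.53
  q & ~r = max(0, a+b−1) on (0.08, 0.53) = 0.00
  (p | s) | (q & ~r) = min(1, a+b) on (1.00, 0.00) = 1.00
  → value = 1.0000
Under probabilistic:
  p | s = a + b − a·b on (0.8500, 0.3500) = 0.9025
  ~r = 1 − 0.4700 = 0.5300
  q & ~r = a·b on (0.0800, 0.5300) = 0.0424
  (p | s) | (q & ~r) = a + b − a·b on (0.9025, 0.0424) = 0.9066
  → value = 0.9066
|1.0000 − 0.9066| = 0.093

0.093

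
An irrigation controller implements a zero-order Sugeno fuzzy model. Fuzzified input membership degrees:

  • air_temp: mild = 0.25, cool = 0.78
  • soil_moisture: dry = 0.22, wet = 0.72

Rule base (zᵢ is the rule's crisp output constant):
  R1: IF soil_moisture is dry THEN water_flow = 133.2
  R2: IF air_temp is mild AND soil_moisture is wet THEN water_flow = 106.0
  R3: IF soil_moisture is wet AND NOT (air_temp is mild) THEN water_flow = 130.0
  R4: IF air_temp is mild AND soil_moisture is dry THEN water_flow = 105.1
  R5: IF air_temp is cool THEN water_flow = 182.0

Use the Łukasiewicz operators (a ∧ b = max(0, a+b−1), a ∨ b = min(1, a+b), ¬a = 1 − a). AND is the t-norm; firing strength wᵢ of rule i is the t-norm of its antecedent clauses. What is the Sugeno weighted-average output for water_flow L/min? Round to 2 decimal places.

158.07

R1 (z=133.2): dry=0.22 → w = 0.22
R2 (z=106.0): mild=0.25, wet=0.72; AND[max(0, a+b−1)] → w = 0.00
R3 (z=130.0): wet=0.72, ¬mild=1−0.25=0.75; AND[max(0, a+b−1)] → w = 0.47
R4 (z=105.1): mild=0.25, dry=0.22; AND[max(0, a+b−1)] → w = 0.00
R5 (z=182.0): cool=0.78 → w = 0.78
Weighted average = (0.22·133.2 + 0.00·106.0 + 0.47·130.0 + 0.00·105.1 + 0.78·182.0) / (0.22 + 0.00 + 0.47 + 0.00 + 0.78)
  = 232.3640 / 1.4700 = 158.07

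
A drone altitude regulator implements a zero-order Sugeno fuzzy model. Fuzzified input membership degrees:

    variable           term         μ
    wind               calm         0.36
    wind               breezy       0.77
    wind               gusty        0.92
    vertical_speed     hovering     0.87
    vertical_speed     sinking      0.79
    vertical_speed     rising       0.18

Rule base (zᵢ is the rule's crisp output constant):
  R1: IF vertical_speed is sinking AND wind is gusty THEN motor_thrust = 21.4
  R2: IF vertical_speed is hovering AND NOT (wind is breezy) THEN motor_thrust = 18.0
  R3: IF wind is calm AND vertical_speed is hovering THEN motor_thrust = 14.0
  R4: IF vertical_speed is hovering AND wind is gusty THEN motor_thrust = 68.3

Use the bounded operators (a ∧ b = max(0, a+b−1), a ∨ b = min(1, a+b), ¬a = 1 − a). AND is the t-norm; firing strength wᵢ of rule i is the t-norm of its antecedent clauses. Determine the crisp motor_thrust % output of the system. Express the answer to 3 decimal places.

R1 (z=21.4): sinking=0.79, gusty=0.92; AND[max(0, a+b−1)] → w = 0.71
R2 (z=18.0): hovering=0.87, ¬breezy=1−0.77=0.23; AND[max(0, a+b−1)] → w = 0.10
R3 (z=14.0): calm=0.36, hovering=0.87; AND[max(0, a+b−1)] → w = 0.23
R4 (z=68.3): hovering=0.87, gusty=0.92; AND[max(0, a+b−1)] → w = 0.79
Weighted average = (0.71·21.4 + 0.10·18.0 + 0.23·14.0 + 0.79·68.3) / (0.71 + 0.10 + 0.23 + 0.79)
  = 74.1710 / 1.8300 = 40.531

40.531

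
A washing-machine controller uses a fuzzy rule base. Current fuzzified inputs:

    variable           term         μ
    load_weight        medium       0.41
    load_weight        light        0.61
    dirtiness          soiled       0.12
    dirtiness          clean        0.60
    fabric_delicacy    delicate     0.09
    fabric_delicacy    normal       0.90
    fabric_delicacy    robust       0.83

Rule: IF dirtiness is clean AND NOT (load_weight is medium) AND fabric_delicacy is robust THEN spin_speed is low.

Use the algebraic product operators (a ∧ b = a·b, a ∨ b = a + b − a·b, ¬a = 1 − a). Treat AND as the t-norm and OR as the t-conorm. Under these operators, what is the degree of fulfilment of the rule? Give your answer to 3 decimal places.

0.294

firing strength: clean=0.60, ¬medium=1−0.41=0.59, robust=0.83; AND[a·b] → w = 0.2938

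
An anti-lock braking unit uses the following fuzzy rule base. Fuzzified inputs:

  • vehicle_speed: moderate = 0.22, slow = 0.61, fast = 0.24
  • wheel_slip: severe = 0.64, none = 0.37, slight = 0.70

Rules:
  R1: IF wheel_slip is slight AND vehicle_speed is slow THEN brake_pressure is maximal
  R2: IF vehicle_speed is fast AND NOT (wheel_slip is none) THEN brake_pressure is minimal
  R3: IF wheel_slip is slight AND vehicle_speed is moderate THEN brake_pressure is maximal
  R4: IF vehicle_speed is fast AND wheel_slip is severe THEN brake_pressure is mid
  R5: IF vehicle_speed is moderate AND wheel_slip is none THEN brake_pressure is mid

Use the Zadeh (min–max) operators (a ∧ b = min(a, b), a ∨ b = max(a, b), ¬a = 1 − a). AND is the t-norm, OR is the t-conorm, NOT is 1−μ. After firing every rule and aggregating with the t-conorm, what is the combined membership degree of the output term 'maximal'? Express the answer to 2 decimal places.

0.61

R1: slight=0.70, slow=0.61; AND[min(a, b)] → w = 0.61
R2: fast=0.24, ¬none=1−0.37=0.63; AND[min(a, b)] → w = 0.24
R3: slight=0.70, moderate=0.22; AND[min(a, b)] → w = 0.22
R4: fast=0.24, severe=0.64; AND[min(a, b)] → w = 0.24
R5: moderate=0.22, none=0.37; AND[min(a, b)] → w = 0.22
Rules with consequent 'maximal': {R1, R3} → strengths 0.61, 0.22
Aggregate via t-conorm [max(a, b)]: 0.61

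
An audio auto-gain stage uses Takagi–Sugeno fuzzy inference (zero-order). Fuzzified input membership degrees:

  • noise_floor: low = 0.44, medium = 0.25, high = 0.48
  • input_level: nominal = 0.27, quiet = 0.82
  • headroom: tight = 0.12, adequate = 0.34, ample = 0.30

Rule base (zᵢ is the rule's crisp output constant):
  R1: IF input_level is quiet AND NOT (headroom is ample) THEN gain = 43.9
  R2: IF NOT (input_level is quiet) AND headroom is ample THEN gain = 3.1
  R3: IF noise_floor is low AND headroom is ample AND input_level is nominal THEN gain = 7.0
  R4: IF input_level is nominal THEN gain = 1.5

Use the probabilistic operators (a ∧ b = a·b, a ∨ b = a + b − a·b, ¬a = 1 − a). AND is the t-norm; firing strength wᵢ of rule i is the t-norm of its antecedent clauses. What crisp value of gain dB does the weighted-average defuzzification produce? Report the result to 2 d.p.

27.87

R1 (z=43.9): quiet=0.82, ¬ample=1−0.30=0.70; AND[a·b] → w = 0.5740
R2 (z=3.1): ¬quiet=1−0.82=0.18, ample=0.30; AND[a·b] → w = 0.0540
R3 (z=7.0): low=0.44, ample=0.30, nominal=0.27; AND[a·b] → w = 0.0356
R4 (z=1.5): nominal=0.27 → w = 0.2700
Weighted average = (0.5740·43.9 + 0.0540·3.1 + 0.0356·7.0 + 0.2700·1.5) / (0.5740 + 0.0540 + 0.0356 + 0.2700)
  = 26.0205 / 0.9336 = 27.87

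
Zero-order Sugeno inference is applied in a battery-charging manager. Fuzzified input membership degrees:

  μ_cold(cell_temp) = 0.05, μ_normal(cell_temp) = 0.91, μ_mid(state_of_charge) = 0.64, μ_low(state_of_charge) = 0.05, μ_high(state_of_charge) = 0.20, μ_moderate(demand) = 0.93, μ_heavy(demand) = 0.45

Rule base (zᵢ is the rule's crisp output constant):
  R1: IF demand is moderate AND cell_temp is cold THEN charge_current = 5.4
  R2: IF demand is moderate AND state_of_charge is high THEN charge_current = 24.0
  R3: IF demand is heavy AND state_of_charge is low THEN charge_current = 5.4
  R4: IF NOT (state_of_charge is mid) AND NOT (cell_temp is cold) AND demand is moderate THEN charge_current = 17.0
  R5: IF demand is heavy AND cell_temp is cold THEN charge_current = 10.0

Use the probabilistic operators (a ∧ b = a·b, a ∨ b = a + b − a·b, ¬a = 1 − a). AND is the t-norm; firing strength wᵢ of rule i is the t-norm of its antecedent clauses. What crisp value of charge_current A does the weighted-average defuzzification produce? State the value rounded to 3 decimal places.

17.578

R1 (z=5.4): moderate=0.93, cold=0.05; AND[a·b] → w = 0.0465
R2 (z=24.0): moderate=0.93, high=0.20; AND[a·b] → w = 0.1860
R3 (z=5.4): heavy=0.45, low=0.05; AND[a·b] → w = 0.0225
R4 (z=17.0): ¬mid=1−0.64=0.36, ¬cold=1−0.05=0.95, moderate=0.93; AND[a·b] → w = 0.3181
R5 (z=10.0): heavy=0.45, cold=0.05; AND[a·b] → w = 0.0225
Weighted average = (0.0465·5.4 + 0.1860·24.0 + 0.0225·5.4 + 0.3181·17.0 + 0.0225·10.0) / (0.0465 + 0.1860 + 0.0225 + 0.3181 + 0.0225)
  = 10.4686 / 0.5956 = 17.578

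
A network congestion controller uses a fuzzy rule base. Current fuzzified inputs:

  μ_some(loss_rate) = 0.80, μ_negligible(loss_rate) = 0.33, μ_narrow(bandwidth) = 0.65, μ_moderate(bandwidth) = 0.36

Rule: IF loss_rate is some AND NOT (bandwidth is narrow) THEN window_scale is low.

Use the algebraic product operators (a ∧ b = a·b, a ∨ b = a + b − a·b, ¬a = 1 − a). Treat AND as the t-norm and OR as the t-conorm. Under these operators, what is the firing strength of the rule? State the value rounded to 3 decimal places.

0.280

firing strength: some=0.80, ¬narrow=1−0.65=0.35; AND[a·b] → w = 0.2800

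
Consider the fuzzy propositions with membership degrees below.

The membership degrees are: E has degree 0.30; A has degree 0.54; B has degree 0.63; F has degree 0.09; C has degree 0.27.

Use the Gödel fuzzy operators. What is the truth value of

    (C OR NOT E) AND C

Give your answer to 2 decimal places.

NOT E = 1 − 0.30 = 0.70
C OR NOT E = max(a, b) on (0.27, 0.70) = 0.70
(C OR NOT E) AND C = min(a, b) on (0.70, 0.27) = 0.27

0.27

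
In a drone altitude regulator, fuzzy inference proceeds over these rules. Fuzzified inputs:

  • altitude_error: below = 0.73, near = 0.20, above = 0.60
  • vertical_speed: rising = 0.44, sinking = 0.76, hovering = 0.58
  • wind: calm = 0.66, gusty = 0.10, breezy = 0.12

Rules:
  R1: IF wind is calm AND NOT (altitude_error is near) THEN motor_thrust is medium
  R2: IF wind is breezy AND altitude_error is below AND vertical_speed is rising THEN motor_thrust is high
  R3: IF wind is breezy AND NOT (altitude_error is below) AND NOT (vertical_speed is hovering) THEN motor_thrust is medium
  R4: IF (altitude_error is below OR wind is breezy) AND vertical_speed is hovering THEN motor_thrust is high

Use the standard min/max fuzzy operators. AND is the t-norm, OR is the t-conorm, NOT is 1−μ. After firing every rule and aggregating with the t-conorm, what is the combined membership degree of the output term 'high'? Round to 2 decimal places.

0.58

R1: calm=0.66, ¬near=1−0.20=0.80; AND[min(a, b)] → w = 0.66
R2: breezy=0.12, below=0.73, rising=0.44; AND[min(a, b)] → w = 0.12
R3: breezy=0.12, ¬below=1−0.73=0.27, ¬hovering=1−0.58=0.42; AND[min(a, b)] → w = 0.12
R4: (below=0.73 OR breezy=0.12) = 0.73; AND[min(a, b)] with hovering=0.58 → w = 0.58
Rules with consequent 'high': {R2, R4} → strengths 0.12, 0.58
Aggregate via t-conorm [max(a, b)]: 0.58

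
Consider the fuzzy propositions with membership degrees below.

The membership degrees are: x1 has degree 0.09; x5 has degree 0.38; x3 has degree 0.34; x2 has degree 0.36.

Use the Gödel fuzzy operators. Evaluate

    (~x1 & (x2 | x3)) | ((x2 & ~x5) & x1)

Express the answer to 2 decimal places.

~x1 = 1 − 0.09 = 0.91
x2 | x3 = max(a, b) on (0.36, 0.34) = 0.36
~x1 & (x2 | x3) = min(a, b) on (0.91, 0.36) = 0.36
~x5 = 1 − 0.38 = 0.62
x2 & ~x5 = min(a, b) on (0.36, 0.62) = 0.36
(x2 & ~x5) & x1 = min(a, b) on (0.36, 0.09) = 0.09
(~x1 & (x2 | x3)) | ((x2 & ~x5) & x1) = max(a, b) on (0.36, 0.09) = 0.36

0.36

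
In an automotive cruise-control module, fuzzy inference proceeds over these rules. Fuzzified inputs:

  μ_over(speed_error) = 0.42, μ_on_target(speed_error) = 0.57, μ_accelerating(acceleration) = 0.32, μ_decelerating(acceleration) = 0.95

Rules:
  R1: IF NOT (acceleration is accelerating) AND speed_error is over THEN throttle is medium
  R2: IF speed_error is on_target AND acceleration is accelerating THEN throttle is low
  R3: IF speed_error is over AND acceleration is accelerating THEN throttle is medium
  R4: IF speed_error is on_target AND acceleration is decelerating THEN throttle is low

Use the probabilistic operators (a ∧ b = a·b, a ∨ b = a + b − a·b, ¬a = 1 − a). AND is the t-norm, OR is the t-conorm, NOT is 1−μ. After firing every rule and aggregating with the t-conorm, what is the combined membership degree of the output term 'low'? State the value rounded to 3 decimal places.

0.625

R1: ¬accelerating=1−0.32=0.68, over=0.42; AND[a·b] → w = 0.2856
R2: on_target=0.57, accelerating=0.32; AND[a·b] → w = 0.1824
R3: over=0.42, accelerating=0.32; AND[a·b] → w = 0.1344
R4: on_target=0.57, decelerating=0.95; AND[a·b] → w = 0.5415
Rules with consequent 'low': {R2, R4} → strengths 0.1824, 0.5415
Aggregate via t-conorm [a + b − a·b]: 0.6251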